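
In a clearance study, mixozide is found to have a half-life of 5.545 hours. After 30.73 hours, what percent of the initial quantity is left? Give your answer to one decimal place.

n = 30.73/5.545 ≈ 5.5419 half-lives.
Fraction remaining = (1/2)^5.5419 ≈ 0.021464, i.e. 2.1464%.

2.1%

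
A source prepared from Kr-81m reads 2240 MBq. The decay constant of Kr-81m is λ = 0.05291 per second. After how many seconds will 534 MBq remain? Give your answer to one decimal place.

27.1 seconds

t½ = ln 2 / λ = 0.69315 / 0.05291 ≈ 13.1 seconds.
Fraction remaining = 534/2240 ≈ 0.23839.
n = log₂(2240/534) = ln(4.1948)/ln 2 ≈ 2.0686 half-lives.
t = n × t½ = 2.0686 × 13.1 ≈ 27.1 seconds.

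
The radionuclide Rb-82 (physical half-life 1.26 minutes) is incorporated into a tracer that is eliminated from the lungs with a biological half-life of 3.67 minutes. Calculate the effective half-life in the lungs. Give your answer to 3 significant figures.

1/t_eff = 1/t_phys + 1/t_biol = 1/1.26 + 1/3.67 = 1.0661 per minute.
t_eff = 1.26 × 3.67 / (1.26 + 3.67) ≈ 0.93797 minutes.

0.938 minutes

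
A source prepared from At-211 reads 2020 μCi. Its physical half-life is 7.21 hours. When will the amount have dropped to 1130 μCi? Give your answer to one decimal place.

6.0 hours

Fraction remaining = 1130/2020 ≈ 0.55941.
n = log₂(2020/1130) = ln(1.7876)/ln 2 ≈ 0.83803 half-lives.
t = n × t½ = 0.83803 × 7.21 ≈ 6.0422 hours.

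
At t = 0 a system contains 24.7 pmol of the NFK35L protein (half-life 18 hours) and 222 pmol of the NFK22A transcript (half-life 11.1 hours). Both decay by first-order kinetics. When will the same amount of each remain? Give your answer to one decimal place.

Set 24.7·(1/2)^(t/18) = 222·(1/2)^(t/11.1).
Taking log₂: log₂(24.7/222) = t·(1/18 − 1/11.1).
log₂(0.11126) = -3.168; 1/18 − 1/11.1 = -0.034535.
t = -3.168 / -0.034535 ≈ 91.734 hours.

91.7 hours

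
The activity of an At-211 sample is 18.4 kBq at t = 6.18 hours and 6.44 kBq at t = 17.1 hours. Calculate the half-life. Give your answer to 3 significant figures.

Over Δt = 17.1 − 6.18 = 10.92 hours, the level fell by a factor of 18.4/6.44 ≈ 2.8571.
n = log₂(2.8571) ≈ 1.5146 half-lives, so t½ = 10.92/1.5146 ≈ 7.21 hours.

7.21 hours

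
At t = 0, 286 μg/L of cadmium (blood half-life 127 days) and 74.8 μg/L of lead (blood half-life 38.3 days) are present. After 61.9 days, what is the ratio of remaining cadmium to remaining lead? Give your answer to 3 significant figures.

8.36

cadmium: 286 × (1/2)^(61.9/127) = 286 × (1/2)^0.4874 ≈ 204.01 μg/L.
lead: 74.8 × (1/2)^(61.9/38.3) = 74.8 × (1/2)^1.6162 ≈ 24.399 μg/L.
Ratio ≈ 204.01 / 24.399 ≈ 8.3611.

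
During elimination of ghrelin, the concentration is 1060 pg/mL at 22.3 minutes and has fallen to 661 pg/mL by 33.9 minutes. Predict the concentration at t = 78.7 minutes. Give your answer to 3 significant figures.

Over Δt = 33.9 − 22.3 = 11.6 minutes, the level fell by a factor of 1060/661 ≈ 1.6036.
n = log₂(1.6036) ≈ 0.68134 half-lives, so t½ = 11.6/0.68134 ≈ 17.025 minutes.
From t = 33.9 to t = 78.7: 661 × (1/2)^((78.7−33.9)/17.025) ≈ 106.68 pg/mL.

107 pg/mL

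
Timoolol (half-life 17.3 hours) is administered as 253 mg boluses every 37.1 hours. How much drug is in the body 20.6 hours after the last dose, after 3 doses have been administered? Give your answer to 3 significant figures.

142 mg

The 3 doses were given 94.8, 57.7, 20.6 hours ago.
Total = 253·(1/2)^(94.8/17.3) + 253·(1/2)^(57.7/17.3) + 253·(1/2)^(20.6/17.3)
      = 5.6695 + 25.067 + 110.83 ≈ 141.57 mg.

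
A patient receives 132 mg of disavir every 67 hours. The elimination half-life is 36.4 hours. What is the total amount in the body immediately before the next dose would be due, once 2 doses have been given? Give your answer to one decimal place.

47.1 mg

The 2 doses were given 134, 67 hours ago.
Total = 132·(1/2)^(134/36.4) + 132·(1/2)^(67/36.4)
      = 10.289 + 36.854 ≈ 47.143 mg.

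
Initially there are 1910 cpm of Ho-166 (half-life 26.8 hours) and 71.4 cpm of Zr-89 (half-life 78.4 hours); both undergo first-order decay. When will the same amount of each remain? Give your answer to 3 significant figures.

Set 1910·(1/2)^(t/26.8) = 71.4·(1/2)^(t/78.4).
Taking log₂: log₂(1910/71.4) = t·(1/26.8 − 1/78.4).
log₂(26.751) = 4.7415; 1/26.8 − 1/78.4 = 0.024558.
t = 4.7415 / 0.024558 ≈ 193.07 hours.

193 hours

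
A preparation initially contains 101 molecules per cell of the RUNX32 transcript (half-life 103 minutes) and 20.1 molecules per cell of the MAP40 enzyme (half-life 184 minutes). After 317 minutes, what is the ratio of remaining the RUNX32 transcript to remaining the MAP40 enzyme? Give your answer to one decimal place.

RUNX32 transcript: 101 × (1/2)^(317/103) = 101 × (1/2)^3.0777 ≈ 11.963 molecules per cell.
MAP40 enzyme: 20.1 × (1/2)^(317/184) = 20.1 × (1/2)^1.7228 ≈ 6.0894 molecules per cell.
Ratio ≈ 11.963 / 6.0894 ≈ 1.9646.

2.0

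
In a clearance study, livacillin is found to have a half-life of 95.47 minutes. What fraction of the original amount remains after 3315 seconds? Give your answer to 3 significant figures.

3315 seconds = 55.25 minutes.
n = 55.25/95.47 ≈ 0.57872 half-lives.
Fraction remaining = (1/2)^0.57872 ≈ 0.66956.

0.670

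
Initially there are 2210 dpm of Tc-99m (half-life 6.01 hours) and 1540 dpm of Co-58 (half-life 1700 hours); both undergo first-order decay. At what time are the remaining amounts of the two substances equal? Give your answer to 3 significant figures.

Set 2210·(1/2)^(t/6.01) = 1540·(1/2)^(t/1700).
Taking log₂: log₂(2210/1540) = t·(1/6.01 − 1/1700).
log₂(1.4351) = 0.52112; 1/6.01 − 1/1700 = 0.1658.
t = 0.52112 / 0.1658 ≈ 3.143 hours.

3.14 hours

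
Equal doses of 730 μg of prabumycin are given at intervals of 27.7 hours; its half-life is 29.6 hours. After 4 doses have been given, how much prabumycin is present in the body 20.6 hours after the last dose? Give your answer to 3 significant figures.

874 μg

The 4 doses were given 103.7, 76, 48.3, 20.6 hours ago.
Total = 730·(1/2)^(103.7/29.6) + 730·(1/2)^(76/29.6) + 730·(1/2)^(48.3/29.6) + 730·(1/2)^(20.6/29.6)
      = 64.373 + 123.14 + 235.57 + 450.63 ≈ 873.71 μg.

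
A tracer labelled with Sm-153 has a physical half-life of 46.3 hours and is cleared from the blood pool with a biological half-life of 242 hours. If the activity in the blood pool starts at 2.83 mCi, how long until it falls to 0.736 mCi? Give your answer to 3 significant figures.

75.5 hours

1/t_eff = 1/t_phys + 1/t_biol = 1/46.3 + 1/242 = 0.025731 per hour.
t_eff = 46.3 × 242 / (46.3 + 242) ≈ 38.864 hours.
n = log₂(2.83/0.736) ≈ 1.943; t = 1.943 × 38.864 ≈ 75.514 hours.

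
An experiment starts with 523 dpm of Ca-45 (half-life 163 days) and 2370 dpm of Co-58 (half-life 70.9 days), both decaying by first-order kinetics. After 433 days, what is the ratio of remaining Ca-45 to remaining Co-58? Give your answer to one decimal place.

Ca-45: 523 × (1/2)^(433/163) = 523 × (1/2)^2.6564 ≈ 82.953 dpm.
Co-58: 2370 × (1/2)^(433/70.9) = 2370 × (1/2)^6.1072 ≈ 34.38 dpm.
Ratio ≈ 82.953 / 34.38 ≈ 2.4129.

2.4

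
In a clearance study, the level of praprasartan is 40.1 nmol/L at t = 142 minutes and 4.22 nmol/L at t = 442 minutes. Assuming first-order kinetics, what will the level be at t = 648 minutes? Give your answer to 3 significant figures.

Over Δt = 442 − 142 = 300 minutes, the level fell by a factor of 40.1/4.22 ≈ 9.5024.
n = log₂(9.5024) ≈ 3.2483 half-lives, so t½ = 300/3.2483 ≈ 92.356 minutes.
From t = 442 to t = 648: 4.22 × (1/2)^((648−442)/92.356) ≈ 0.89922 nmol/L.

0.899 nmol/L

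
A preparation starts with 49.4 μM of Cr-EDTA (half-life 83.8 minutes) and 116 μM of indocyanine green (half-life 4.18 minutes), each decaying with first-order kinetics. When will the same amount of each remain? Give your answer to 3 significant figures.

5.42 minutes

Set 49.4·(1/2)^(t/83.8) = 116·(1/2)^(t/4.18).
Taking log₂: log₂(49.4/116) = t·(1/83.8 − 1/4.18).
log₂(0.42586) = -1.2315; 1/83.8 − 1/4.18 = -0.2273.
t = -1.2315 / -0.2273 ≈ 5.4181 minutes.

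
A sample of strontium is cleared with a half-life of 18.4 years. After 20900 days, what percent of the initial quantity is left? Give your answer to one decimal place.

11.6%

20900 days = 57.2603 years.
n = 57.2603/18.4 ≈ 3.112 half-lives.
Fraction remaining = (1/2)^3.112 ≈ 0.11567, i.e. 11.567%.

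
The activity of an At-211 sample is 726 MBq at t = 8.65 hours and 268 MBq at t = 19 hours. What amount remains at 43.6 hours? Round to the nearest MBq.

Over Δt = 19 − 8.65 = 10.35 hours, the level fell by a factor of 726/268 ≈ 2.709.
n = log₂(2.709) ≈ 1.4377 half-lives, so t½ = 10.35/1.4377 ≈ 7.1988 hours.
From t = 19 to t = 43.6: 268 × (1/2)^((43.6−19)/7.1988) ≈ 25.087 MBq.

25 MBq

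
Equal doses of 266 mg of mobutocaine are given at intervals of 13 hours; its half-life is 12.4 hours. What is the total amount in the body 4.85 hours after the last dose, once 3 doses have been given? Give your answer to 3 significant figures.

The 3 doses were given 30.85, 17.85, 4.85 hours ago.
Total = 266·(1/2)^(30.85/12.4) + 266·(1/2)^(17.85/12.4) + 266·(1/2)^(4.85/12.4)
      = 47.419 + 98.072 + 202.83 ≈ 348.32 mg.

348 mg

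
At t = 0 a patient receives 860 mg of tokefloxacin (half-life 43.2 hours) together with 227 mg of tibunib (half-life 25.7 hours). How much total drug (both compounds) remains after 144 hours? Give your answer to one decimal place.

tokefloxacin: 860 × (1/2)^(144/43.2) = 860 × (1/2)^3.3333 ≈ 85.323 mg.
tibunib: 227 × (1/2)^(144/25.7) = 227 × (1/2)^5.6031 ≈ 4.67 mg.
Total = 85.323 + 4.67 ≈ 89.993 mg.

90.0 mg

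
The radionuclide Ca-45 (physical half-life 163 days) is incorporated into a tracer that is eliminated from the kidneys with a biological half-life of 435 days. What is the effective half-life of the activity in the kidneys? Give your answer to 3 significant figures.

1/t_eff = 1/t_phys + 1/t_biol = 1/163 + 1/435 = 0.0084338 per day.
t_eff = 163 × 435 / (163 + 435) ≈ 118.57 days.

119 days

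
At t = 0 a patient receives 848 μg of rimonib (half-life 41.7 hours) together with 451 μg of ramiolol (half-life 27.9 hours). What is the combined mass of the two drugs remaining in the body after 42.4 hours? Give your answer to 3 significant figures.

rimonib: 848 × (1/2)^(42.4/41.7) = 848 × (1/2)^1.0168 ≈ 419.1 μg.
ramiolol: 451 × (1/2)^(42.4/27.9) = 451 × (1/2)^1.5197 ≈ 157.29 μg.
Total = 419.1 + 157.29 ≈ 576.38 μg.

576 μg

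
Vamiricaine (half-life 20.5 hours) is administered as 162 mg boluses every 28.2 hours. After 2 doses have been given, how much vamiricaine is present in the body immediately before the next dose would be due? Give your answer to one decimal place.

The 2 doses were given 56.4, 28.2 hours ago.
Total = 162·(1/2)^(56.4/20.5) + 162·(1/2)^(28.2/20.5)
      = 24.061 + 62.433 ≈ 86.494 mg.

86.5 mg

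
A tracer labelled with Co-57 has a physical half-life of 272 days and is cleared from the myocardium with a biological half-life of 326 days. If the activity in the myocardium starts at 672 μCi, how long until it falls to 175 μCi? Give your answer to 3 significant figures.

288 days

1/t_eff = 1/t_phys + 1/t_biol = 1/272 + 1/326 = 0.006744 per day.
t_eff = 272 × 326 / (272 + 326) ≈ 148.28 days.
n = log₂(672/175) ≈ 1.9411; t = 1.9411 × 148.28 ≈ 287.83 days.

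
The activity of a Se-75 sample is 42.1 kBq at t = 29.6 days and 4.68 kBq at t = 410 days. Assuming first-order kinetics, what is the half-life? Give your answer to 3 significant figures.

120 days

Over Δt = 410 − 29.6 = 380.4 days, the level fell by a factor of 42.1/4.68 ≈ 8.9957.
n = log₂(8.9957) ≈ 3.1692 half-lives, so t½ = 380.4/3.1692 ≈ 120.03 days.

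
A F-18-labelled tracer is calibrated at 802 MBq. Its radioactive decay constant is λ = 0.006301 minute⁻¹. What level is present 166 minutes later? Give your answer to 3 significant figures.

282 MBq

t½ = ln 2 / λ = 0.69315 / 0.006301 ≈ 110.01 minutes.
Number of half-lives: n = 166/110.01 ≈ 1.509.
Remaining = 802 × (1/2)^1.509 = 802 × 0.35135 ≈ 281.78 MBq.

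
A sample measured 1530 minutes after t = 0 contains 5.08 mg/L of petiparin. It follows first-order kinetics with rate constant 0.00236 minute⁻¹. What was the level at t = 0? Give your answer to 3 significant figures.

t½ = ln 2 / k = 0.69315 / 0.00236 ≈ 293.71 minutes.
Number of half-lives elapsed: n = 1530/293.71 ≈ 5.2093.
A₀ = A × 2^n = 5.08 × 2^5.2093 = 5.08 × 36.996 ≈ 187.94 mg/L.

188 mg/L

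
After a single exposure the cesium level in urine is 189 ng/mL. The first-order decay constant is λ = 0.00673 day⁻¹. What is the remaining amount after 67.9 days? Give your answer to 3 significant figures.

120 ng/mL

t½ = ln 2 / λ = 0.69315 / 0.00673 ≈ 102.99 days.
Number of half-lives: n = 67.9/102.99 ≈ 0.65926.
Remaining = 189 × (1/2)^0.65926 = 189 × 0.6332 ≈ 119.68 ng/mL.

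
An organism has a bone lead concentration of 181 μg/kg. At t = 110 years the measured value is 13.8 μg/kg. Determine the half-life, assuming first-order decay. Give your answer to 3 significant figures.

A/A₀ = 13.8/181 ≈ 0.076243.
n = log₂(13.116) ≈ 3.7132 half-lives elapsed in 110 years.
t½ = 110/3.7132 ≈ 29.624 years.

29.6 years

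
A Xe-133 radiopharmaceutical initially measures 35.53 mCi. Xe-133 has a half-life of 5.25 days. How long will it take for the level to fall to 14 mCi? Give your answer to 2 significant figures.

Fraction remaining = 14/35.53 ≈ 0.39403.
n = log₂(35.53/14) = ln(2.5379)/ln 2 ≈ 1.3436 half-lives.
t = n × t½ = 1.3436 × 5.25 ≈ 7.054 days.

7.1 days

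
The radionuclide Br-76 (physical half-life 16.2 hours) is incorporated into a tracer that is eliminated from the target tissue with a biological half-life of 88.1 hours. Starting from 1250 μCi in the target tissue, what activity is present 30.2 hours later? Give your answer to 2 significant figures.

1/t_eff = 1/t_phys + 1/t_biol = 1/16.2 + 1/88.1 = 0.073079 per hour.
t_eff = 16.2 × 88.1 / (16.2 + 88.1) ≈ 13.684 hours.
Remaining = 1250 × (1/2)^(30.2/13.684) = 1250 × (1/2)^2.207 ≈ 270.73 μCi.

270 μCi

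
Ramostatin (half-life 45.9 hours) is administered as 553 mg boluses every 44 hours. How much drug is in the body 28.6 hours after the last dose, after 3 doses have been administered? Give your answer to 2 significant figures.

The 3 doses were given 116.6, 72.6, 28.6 hours ago.
Total = 553·(1/2)^(116.6/45.9) + 553·(1/2)^(72.6/45.9) + 553·(1/2)^(28.6/45.9)
      = 95.064 + 184.75 + 359.05 ≈ 638.87 mg.

640 mg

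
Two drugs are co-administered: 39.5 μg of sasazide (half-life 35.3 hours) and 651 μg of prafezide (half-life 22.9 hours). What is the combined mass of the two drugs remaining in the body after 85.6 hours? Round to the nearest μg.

56 μg

sasazide: 39.5 × (1/2)^(85.6/35.3) = 39.5 × (1/2)^2.4249 ≈ 7.3556 μg.
prafezide: 651 × (1/2)^(85.6/22.9) = 651 × (1/2)^3.738 ≈ 48.79 μg.
Total = 7.3556 + 48.79 ≈ 56.146 μg.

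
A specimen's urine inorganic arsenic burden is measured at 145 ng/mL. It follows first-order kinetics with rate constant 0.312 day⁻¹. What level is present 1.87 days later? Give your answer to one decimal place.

80.9 ng/mL

t½ = ln 2 / λ = 0.69315 / 0.312 ≈ 2.2216 days.
Number of half-lives: n = 1.87/2.2216 ≈ 0.84173.
Remaining = 145 × (1/2)^0.84173 = 145 × 0.55798 ≈ 80.906 ng/mL.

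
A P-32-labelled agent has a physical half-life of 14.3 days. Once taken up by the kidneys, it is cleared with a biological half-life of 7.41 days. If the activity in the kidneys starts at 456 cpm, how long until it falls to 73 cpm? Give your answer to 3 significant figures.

1/t_eff = 1/t_phys + 1/t_biol = 1/14.3 + 1/7.41 = 0.20488 per day.
t_eff = 14.3 × 7.41 / (14.3 + 7.41) ≈ 4.8808 days.
n = log₂(456/73) ≈ 2.6431; t = 2.6431 × 4.8808 ≈ 12.9 days.

12.9 days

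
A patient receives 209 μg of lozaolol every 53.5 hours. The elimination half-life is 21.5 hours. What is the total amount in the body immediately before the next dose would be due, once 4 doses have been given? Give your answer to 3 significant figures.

45.3 μg

The 4 doses were given 214, 160.5, 107, 53.5 hours ago.
Total = 209·(1/2)^(214/21.5) + 209·(1/2)^(160.5/21.5) + 209·(1/2)^(107/21.5) + 209·(1/2)^(53.5/21.5)
      = 0.21079 + 1.1828 + 6.6374 + 37.245 ≈ 45.276 μg.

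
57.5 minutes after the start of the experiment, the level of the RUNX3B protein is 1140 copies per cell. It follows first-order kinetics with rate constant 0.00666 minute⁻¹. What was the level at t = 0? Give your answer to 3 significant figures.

t½ = ln 2 / λ = 0.69315 / 0.00666 ≈ 104.08 minutes.
Number of half-lives elapsed: n = 57.5/104.08 ≈ 0.55248.
A₀ = A × 2^n = 1140 × 2^0.55248 = 1140 × 1.4666 ≈ 1671.9 copies per cell.

1670 copies per cell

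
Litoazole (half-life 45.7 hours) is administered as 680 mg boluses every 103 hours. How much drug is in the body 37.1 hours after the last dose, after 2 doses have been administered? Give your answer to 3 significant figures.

The 2 doses were given 140.1, 37.1 hours ago.
Total = 680·(1/2)^(140.1/45.7) + 680·(1/2)^(37.1/45.7)
      = 81.219 + 387.37 ≈ 468.59 mg.

469 mg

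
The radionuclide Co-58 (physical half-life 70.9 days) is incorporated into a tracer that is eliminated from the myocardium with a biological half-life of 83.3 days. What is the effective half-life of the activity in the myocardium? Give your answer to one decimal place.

1/t_eff = 1/t_phys + 1/t_biol = 1/70.9 + 1/83.3 = 0.026109 per day.
t_eff = 70.9 × 83.3 / (70.9 + 83.3) ≈ 38.301 days.

38.3 days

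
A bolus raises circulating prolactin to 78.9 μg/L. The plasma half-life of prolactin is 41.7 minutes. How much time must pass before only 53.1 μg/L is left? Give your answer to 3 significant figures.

23.8 minutes

Fraction remaining = 53.1/78.9 ≈ 0.673.
n = log₂(78.9/53.1) = ln(1.4859)/ln 2 ≈ 0.57131 half-lives.
t = n × t½ = 0.57131 × 41.7 ≈ 23.824 minutes.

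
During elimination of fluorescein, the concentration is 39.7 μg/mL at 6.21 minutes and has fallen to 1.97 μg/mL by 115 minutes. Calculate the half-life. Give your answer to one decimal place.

25.1 minutes

Over Δt = 115 − 6.21 = 108.79 minutes, the level fell by a factor of 39.7/1.97 ≈ 20.152.
n = log₂(20.152) ≈ 4.3329 half-lives, so t½ = 108.79/4.3329 ≈ 25.108 minutes.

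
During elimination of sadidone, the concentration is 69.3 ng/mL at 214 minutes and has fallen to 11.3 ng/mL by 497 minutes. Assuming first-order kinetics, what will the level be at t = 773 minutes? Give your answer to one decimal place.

Over Δt = 497 − 214 = 283 minutes, the level fell by a factor of 69.3/11.3 ≈ 6.1327.
n = log₂(6.1327) ≈ 2.6165 half-lives, so t½ = 283/2.6165 ≈ 108.16 minutes.
From t = 497 to t = 773: 11.3 × (1/2)^((773−497)/108.16) ≈ 1.9271 ng/mL.

1.9 ng/mL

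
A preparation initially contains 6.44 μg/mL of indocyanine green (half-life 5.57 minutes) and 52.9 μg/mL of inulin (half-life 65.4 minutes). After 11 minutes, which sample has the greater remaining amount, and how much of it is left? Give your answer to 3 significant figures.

indocyanine green: 6.44 × (1/2)^1.9749 ≈ 1.6383 μg/mL.
inulin: 52.9 × (1/2)^0.1682 ≈ 47.079 μg/mL.
Inulin has more remaining, at ≈ 47.079 μg/mL.

inulin, 47.1 μg/mL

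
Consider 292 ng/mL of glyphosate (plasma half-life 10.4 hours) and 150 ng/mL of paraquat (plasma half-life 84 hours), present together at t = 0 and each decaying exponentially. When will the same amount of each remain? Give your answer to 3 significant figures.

Set 292·(1/2)^(t/10.4) = 150·(1/2)^(t/84).
Taking log₂: log₂(292/150) = t·(1/10.4 − 1/84).
log₂(1.9467) = 0.96101; 1/10.4 − 1/84 = 0.084249.
t = 0.96101 / 0.084249 ≈ 11.407 hours.

11.4 hours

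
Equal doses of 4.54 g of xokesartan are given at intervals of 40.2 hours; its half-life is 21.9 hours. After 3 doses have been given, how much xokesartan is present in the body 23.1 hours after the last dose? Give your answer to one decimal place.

3.0 g

The 3 doses were given 103.5, 63.3, 23.1 hours ago.
Total = 4.54·(1/2)^(103.5/21.9) + 4.54·(1/2)^(63.3/21.9) + 4.54·(1/2)^(23.1/21.9)
      = 0.17155 + 0.61229 + 2.1854 ≈ 2.9692 g.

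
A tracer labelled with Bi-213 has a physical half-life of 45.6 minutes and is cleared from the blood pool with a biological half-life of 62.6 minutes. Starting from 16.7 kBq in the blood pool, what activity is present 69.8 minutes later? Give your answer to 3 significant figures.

1/t_eff = 1/t_phys + 1/t_biol = 1/45.6 + 1/62.6 = 0.037904 per minute.
t_eff = 45.6 × 62.6 / (45.6 + 62.6) ≈ 26.382 minutes.
Remaining = 16.7 × (1/2)^(69.8/26.382) = 16.7 × (1/2)^2.6457 ≈ 2.6686 kBq.

2.67 kBq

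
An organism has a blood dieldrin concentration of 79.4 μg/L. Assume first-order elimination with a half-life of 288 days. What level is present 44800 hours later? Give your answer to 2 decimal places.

0.89 μg/L

Convert the elapsed time: 44800 hours = 1866.67 days.
Number of half-lives: n = 1866.67/288 ≈ 6.4815.
Remaining = 79.4 × (1/2)^6.4815 = 79.4 × 0.011191 ≈ 0.88859 μg/L.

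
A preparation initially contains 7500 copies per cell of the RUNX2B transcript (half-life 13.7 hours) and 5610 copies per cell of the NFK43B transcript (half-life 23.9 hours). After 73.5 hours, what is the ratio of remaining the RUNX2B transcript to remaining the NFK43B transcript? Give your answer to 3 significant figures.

0.273

RUNX2B transcript: 7500 × (1/2)^(73.5/13.7) = 7500 × (1/2)^5.365 ≈ 181.99 copies per cell.
NFK43B transcript: 5610 × (1/2)^(73.5/23.9) = 5610 × (1/2)^3.0753 ≈ 665.58 copies per cell.
Ratio ≈ 181.99 / 665.58 ≈ 0.27343.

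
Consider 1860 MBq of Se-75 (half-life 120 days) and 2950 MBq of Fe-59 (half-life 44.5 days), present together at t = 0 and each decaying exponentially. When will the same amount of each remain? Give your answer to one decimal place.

Set 1860·(1/2)^(t/120) = 2950·(1/2)^(t/44.5).
Taking log₂: log₂(1860/2950) = t·(1/120 − 1/44.5).
log₂(0.63051) = -0.66541; 1/120 − 1/44.5 = -0.014139.
t = -0.66541 / -0.014139 ≈ 47.064 days.

47.1 days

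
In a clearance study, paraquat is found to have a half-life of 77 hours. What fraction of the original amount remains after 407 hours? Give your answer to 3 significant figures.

0.0256

n = 407/77 ≈ 5.2857 half-lives.
Fraction remaining = (1/2)^5.2857 ≈ 0.025635.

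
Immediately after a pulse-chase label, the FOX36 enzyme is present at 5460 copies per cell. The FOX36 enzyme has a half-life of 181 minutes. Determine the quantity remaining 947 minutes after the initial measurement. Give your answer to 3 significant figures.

Number of half-lives: n = 947/181 ≈ 5.232.
Remaining = 5460 × (1/2)^5.232 = 5460 × 0.026607 ≈ 145.27 copies per cell.

145 copies per cell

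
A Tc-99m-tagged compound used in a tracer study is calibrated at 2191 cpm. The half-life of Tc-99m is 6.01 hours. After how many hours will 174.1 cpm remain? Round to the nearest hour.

Fraction remaining = 174.1/2191 ≈ 0.079461.
n = log₂(2191/174.1) = ln(12.585)/ln 2 ≈ 3.6536 half-lives.
t = n × t½ = 3.6536 × 6.01 ≈ 21.958 hours.

22 hours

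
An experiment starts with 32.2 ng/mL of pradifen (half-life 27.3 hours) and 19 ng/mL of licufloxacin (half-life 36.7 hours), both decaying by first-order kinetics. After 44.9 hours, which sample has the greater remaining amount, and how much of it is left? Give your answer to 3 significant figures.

pradifen: 32.2 × (1/2)^1.6447 ≈ 10.298 ng/mL.
licufloxacin: 19 × (1/2)^1.2234 ≈ 8.137 ng/mL.
Pradifen has more remaining, at ≈ 10.298 ng/mL.

pradifen, 10.3 ng/mL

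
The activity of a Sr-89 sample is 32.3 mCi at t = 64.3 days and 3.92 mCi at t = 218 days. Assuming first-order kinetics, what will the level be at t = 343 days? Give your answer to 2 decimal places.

Over Δt = 218 − 64.3 = 153.7 days, the level fell by a factor of 32.3/3.92 ≈ 8.2398.
n = log₂(8.2398) ≈ 3.0426 half-lives, so t½ = 153.7/3.0426 ≈ 50.516 days.
From t = 218 to t = 343: 3.92 × (1/2)^((343−218)/50.516) ≈ 0.70534 mCi.

0.71 mCi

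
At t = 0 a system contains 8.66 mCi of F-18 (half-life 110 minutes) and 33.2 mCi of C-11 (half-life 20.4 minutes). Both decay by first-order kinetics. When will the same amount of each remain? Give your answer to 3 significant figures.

48.6 minutes

Set 8.66·(1/2)^(t/110) = 33.2·(1/2)^(t/20.4).
Taking log₂: log₂(8.66/33.2) = t·(1/110 − 1/20.4).
log₂(0.26084) = -1.9387; 1/110 − 1/20.4 = -0.039929.
t = -1.9387 / -0.039929 ≈ 48.555 minutes.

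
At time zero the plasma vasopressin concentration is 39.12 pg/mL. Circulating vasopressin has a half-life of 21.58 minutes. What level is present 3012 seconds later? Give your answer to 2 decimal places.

7.80 pg/mL

Convert the elapsed time: 3012 seconds = 50.2 minutes.
Number of half-lives: n = 50.2/21.58 ≈ 2.3262.
Remaining = 39.12 × (1/2)^2.3262 = 39.12 × 0.1994 ≈ 7.8007 pg/mL.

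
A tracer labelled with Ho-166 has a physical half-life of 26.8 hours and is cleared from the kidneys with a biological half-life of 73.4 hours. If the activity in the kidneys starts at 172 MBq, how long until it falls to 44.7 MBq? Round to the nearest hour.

1/t_eff = 1/t_phys + 1/t_biol = 1/26.8 + 1/73.4 = 0.050937 per hour.
t_eff = 26.8 × 73.4 / (26.8 + 73.4) ≈ 19.632 hours.
n = log₂(172/44.7) ≈ 1.9441; t = 1.9441 × 19.632 ≈ 38.166 hours.

38 hours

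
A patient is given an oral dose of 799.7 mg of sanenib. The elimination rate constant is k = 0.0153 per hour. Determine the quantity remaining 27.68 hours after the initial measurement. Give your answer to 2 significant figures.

t½ = ln 2 / k = 0.69315 / 0.0153 ≈ 45.304 hours.
Number of half-lives: n = 27.68/45.304 ≈ 0.61099.
Remaining = 799.7 × (1/2)^0.61099 = 799.7 × 0.65475 ≈ 523.6 mg.

520 mg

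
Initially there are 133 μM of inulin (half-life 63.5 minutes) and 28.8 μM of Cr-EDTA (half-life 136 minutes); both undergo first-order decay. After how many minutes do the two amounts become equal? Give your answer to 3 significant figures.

263 minutes

Set 133·(1/2)^(t/63.5) = 28.8·(1/2)^(t/136).
Taking log₂: log₂(133/28.8) = t·(1/63.5 − 1/136).
log₂(4.6181) = 2.2073; 1/63.5 − 1/136 = 0.0083951.
t = 2.2073 / 0.0083951 ≈ 262.93 minutes.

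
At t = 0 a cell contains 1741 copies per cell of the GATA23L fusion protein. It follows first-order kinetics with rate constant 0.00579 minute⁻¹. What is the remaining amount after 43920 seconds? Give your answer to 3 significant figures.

25.1 copies per cell

t½ = ln 2 / λ = 0.69315 / 0.00579 ≈ 119.71 minutes.
Convert the elapsed time: 43920 seconds = 732 minutes.
Number of half-lives: n = 732/119.71 ≈ 6.1145.
Remaining = 1741 × (1/2)^6.1145 = 1741 × 0.014432 ≈ 25.127 copies per cell.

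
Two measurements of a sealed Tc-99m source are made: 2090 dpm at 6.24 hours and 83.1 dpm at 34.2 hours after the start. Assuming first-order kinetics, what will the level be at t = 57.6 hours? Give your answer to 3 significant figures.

5.59 dpm

Over Δt = 34.2 − 6.24 = 27.96 hours, the level fell by a factor of 2090/83.1 ≈ 25.15.
n = log₂(25.15) ≈ 4.6525 half-lives, so t½ = 27.96/4.6525 ≈ 6.0097 hours.
From t = 34.2 to t = 57.6: 83.1 × (1/2)^((57.6−34.2)/6.0097) ≈ 5.5908 dpm.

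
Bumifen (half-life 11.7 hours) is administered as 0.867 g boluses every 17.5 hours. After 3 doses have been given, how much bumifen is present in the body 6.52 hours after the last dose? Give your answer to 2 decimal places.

0.87 g

The 3 doses were given 41.52, 24.02, 6.52 hours ago.
Total = 0.867·(1/2)^(41.52/11.7) + 0.867·(1/2)^(24.02/11.7) + 0.867·(1/2)^(6.52/11.7)
      = 0.074088 + 0.20893 + 0.5892 ≈ 0.87223 g.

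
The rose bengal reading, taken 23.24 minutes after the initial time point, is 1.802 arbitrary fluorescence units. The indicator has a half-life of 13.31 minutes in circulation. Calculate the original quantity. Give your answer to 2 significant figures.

6.0 arbitrary fluorescence units

Number of half-lives elapsed: n = 23.24/13.31 ≈ 1.7461.
A₀ = A × 2^n = 1.802 × 2^1.7461 = 1.802 × 3.3544 ≈ 6.0446 arbitrary fluorescence units.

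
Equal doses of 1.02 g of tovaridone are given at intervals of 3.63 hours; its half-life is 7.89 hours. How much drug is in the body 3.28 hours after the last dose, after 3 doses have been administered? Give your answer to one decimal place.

The 3 doses were given 10.54, 6.91, 3.28 hours ago.
Total = 1.02·(1/2)^(10.54/7.89) + 1.02·(1/2)^(6.91/7.89) + 1.02·(1/2)^(3.28/7.89)
      = 0.40408 + 0.55585 + 0.76464 ≈ 1.7246 g.

1.7 g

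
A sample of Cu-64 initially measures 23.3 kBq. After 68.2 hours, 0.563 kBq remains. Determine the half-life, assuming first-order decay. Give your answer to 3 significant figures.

12.7 hours

A/A₀ = 0.563/23.3 ≈ 0.024163.
n = log₂(41.385) ≈ 5.3711 half-lives elapsed in 68.2 hours.
t½ = 68.2/5.3711 ≈ 12.698 hours.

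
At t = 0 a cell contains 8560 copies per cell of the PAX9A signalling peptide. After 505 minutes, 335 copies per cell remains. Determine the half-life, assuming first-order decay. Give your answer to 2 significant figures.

110 minutes

A/A₀ = 335/8560 ≈ 0.039136.
n = log₂(25.552) ≈ 4.6754 half-lives elapsed in 505 minutes.
t½ = 505/4.6754 ≈ 108.01 minutes.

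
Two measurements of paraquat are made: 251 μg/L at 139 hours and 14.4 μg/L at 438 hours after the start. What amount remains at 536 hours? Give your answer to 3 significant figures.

Over Δt = 438 − 139 = 299 hours, the level fell by a factor of 251/14.4 ≈ 17.431.
n = log₂(17.431) ≈ 4.1235 half-lives, so t½ = 299/4.1235 ≈ 72.51 hours.
From t = 438 to t = 536: 14.4 × (1/2)^((536−438)/72.51) ≈ 5.643 μg/L.

5.64 μg/L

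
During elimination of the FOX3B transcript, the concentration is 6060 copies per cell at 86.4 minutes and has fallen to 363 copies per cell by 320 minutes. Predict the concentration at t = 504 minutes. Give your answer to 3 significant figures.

39.5 copies per cell

Over Δt = 320 − 86.4 = 233.6 minutes, the level fell by a factor of 6060/363 ≈ 16.694.
n = log₂(16.694) ≈ 4.0613 half-lives, so t½ = 233.6/4.0613 ≈ 57.519 minutes.
From t = 320 to t = 504: 363 × (1/2)^((504−320)/57.519) ≈ 39.53 copies per cell.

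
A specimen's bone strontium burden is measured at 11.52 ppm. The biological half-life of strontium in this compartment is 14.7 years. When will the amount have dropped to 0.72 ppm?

58.8 years

0.72/11.52 = 1/16, so 4 half-lives have elapsed.
t = 4 × 14.7 = 58.8 years.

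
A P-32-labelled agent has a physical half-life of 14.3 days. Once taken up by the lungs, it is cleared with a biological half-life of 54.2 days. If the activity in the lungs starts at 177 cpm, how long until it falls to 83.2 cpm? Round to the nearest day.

1/t_eff = 1/t_phys + 1/t_biol = 1/14.3 + 1/54.2 = 0.08838 per day.
t_eff = 14.3 × 54.2 / (14.3 + 54.2) ≈ 11.315 days.
n = log₂(177/83.2) ≈ 1.0891; t = 1.0891 × 11.315 ≈ 12.323 days.

12 days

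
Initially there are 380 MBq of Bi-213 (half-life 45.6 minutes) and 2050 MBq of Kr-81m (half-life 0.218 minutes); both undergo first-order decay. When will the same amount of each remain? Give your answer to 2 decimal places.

Set 380·(1/2)^(t/45.6) = 2050·(1/2)^(t/0.218).
Taking log₂: log₂(380/2050) = t·(1/45.6 − 1/0.218).
log₂(0.18537) = -2.4316; 1/45.6 − 1/0.218 = -4.5652.
t = -2.4316 / -4.5652 ≈ 0.53262 minutes.

0.53 minutes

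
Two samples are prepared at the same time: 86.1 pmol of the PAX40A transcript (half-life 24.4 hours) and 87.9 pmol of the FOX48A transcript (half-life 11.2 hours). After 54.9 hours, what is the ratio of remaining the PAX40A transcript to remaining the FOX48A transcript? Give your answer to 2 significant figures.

6.2

PAX40A transcript: 86.1 × (1/2)^(54.9/24.4) = 86.1 × (1/2)^2.25 ≈ 18.1 pmol.
FOX48A transcript: 87.9 × (1/2)^(54.9/11.2) = 87.9 × (1/2)^4.9018 ≈ 2.9404 pmol.
Ratio ≈ 18.1 / 2.9404 ≈ 6.1558.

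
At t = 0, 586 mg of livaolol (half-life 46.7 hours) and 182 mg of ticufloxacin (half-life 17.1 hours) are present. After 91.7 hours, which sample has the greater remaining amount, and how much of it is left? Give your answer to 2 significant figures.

livaolol: 586 × (1/2)^1.9636 ≈ 150.24 mg.
ticufloxacin: 182 × (1/2)^5.3626 ≈ 4.4236 mg.
Livaolol has more remaining, at ≈ 150.24 mg.

livaolol, 150 mg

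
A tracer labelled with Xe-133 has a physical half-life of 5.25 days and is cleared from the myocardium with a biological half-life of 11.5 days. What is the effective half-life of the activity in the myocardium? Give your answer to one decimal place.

3.6 days

1/t_eff = 1/t_phys + 1/t_biol = 1/5.25 + 1/11.5 = 0.27743 per day.
t_eff = 5.25 × 11.5 / (5.25 + 11.5) ≈ 3.6045 days.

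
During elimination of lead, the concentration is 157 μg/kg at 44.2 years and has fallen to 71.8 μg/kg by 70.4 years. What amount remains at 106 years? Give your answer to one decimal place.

24.8 μg/kg

Over Δt = 70.4 − 44.2 = 26.2 years, the level fell by a factor of 157/71.8 ≈ 2.1866.
n = log₂(2.1866) ≈ 1.1287 half-lives, so t½ = 26.2/1.1287 ≈ 23.212 years.
From t = 70.4 to t = 106: 71.8 × (1/2)^((106−70.4)/23.212) ≈ 24.8 μg/kg.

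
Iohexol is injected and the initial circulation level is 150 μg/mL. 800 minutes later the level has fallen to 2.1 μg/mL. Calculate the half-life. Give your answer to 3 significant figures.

130 minutes

A/A₀ = 2.1/150 ≈ 0.014.
n = log₂(71.429) ≈ 6.1584 half-lives elapsed in 800 minutes.
t½ = 800/6.1584 ≈ 129.9 minutes.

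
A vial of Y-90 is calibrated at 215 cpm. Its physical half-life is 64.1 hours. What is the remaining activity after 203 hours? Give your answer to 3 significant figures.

23.9 cpm

Number of half-lives: n = 203/64.1 ≈ 3.1669.
Remaining = 215 × (1/2)^3.1669 = 215 × 0.11134 ≈ 23.939 cpm.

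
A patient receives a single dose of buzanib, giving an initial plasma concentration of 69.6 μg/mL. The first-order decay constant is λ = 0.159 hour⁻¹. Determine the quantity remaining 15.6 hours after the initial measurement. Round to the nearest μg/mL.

t½ = ln 2 / λ = 0.69315 / 0.159 ≈ 4.3594 hours.
Number of half-lives: n = 15.6/4.3594 ≈ 3.5785.
Remaining = 69.6 × (1/2)^3.5785 = 69.6 × 0.08371 ≈ 5.8262 μg/mL.

6 μg/mL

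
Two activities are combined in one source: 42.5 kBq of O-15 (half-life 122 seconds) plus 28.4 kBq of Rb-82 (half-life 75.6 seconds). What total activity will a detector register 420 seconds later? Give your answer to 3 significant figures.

4.51 kBq

O-15: 42.5 × (1/2)^(420/122) = 42.5 × (1/2)^3.4426 ≈ 3.9089 kBq.
Rb-82: 28.4 × (1/2)^(420/75.6) = 28.4 × (1/2)^5.5556 ≈ 0.60385 kBq.
Total = 3.9089 + 0.60385 ≈ 4.5128 kBq.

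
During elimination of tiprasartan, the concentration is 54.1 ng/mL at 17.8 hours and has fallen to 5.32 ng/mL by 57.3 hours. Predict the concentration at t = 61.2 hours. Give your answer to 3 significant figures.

Over Δt = 57.3 − 17.8 = 39.5 hours, the level fell by a factor of 54.1/5.32 ≈ 10.169.
n = log₂(10.169) ≈ 3.3461 half-lives, so t½ = 39.5/3.3461 ≈ 11.805 hours.
From t = 57.3 to t = 61.2: 5.32 × (1/2)^((61.2−57.3)/11.805) ≈ 4.2311 ng/mL.

4.23 ng/mL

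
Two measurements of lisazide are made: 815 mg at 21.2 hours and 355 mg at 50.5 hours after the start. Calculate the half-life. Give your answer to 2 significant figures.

Over Δt = 50.5 − 21.2 = 29.3 hours, the level fell by a factor of 815/355 ≈ 2.2958.
n = log₂(2.2958) ≈ 1.199 half-lives, so t½ = 29.3/1.199 ≈ 24.437 hours.

24 hours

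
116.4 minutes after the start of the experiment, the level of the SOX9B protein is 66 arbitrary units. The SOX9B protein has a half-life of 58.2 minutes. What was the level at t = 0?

Number of half-lives elapsed: n = 116.4/58.2 ≈ 2.
A₀ = A × 2^n = 66 × 2^2 = 66 × 4 ≈ 264 arbitrary units.

264 arbitrary units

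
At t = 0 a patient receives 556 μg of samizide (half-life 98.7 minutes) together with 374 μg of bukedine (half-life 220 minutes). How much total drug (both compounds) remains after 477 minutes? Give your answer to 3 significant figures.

samizide: 556 × (1/2)^(477/98.7) = 556 × (1/2)^4.8328 ≈ 19.51 μg.
bukedine: 374 × (1/2)^(477/220) = 374 × (1/2)^2.1682 ≈ 83.212 μg.
Total = 19.51 + 83.212 ≈ 102.72 μg.

103 μg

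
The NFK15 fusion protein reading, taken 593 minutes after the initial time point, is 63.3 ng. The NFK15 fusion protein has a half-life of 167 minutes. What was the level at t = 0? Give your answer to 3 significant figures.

742 ng

Number of half-lives elapsed: n = 593/167 ≈ 3.5509.
A₀ = A × 2^n = 63.3 × 2^3.5509 = 63.3 × 11.72 ≈ 741.87 ng.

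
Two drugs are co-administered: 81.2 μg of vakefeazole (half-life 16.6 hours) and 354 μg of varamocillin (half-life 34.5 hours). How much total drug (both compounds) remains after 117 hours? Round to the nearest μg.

vakefeazole: 81.2 × (1/2)^(117/16.6) = 81.2 × (1/2)^7.0482 ≈ 0.61353 μg.
varamocillin: 354 × (1/2)^(117/34.5) = 354 × (1/2)^3.3913 ≈ 33.738 μg.
Total = 0.61353 + 33.738 ≈ 34.352 μg.

34 μg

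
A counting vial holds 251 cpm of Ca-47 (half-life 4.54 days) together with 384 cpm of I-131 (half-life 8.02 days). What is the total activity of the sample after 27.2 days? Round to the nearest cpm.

41 cpm

Ca-47: 251 × (1/2)^(27.2/4.54) = 251 × (1/2)^5.9912 ≈ 3.9459 cpm.
I-131: 384 × (1/2)^(27.2/8.02) = 384 × (1/2)^3.3915 ≈ 36.592 cpm.
Total = 3.9459 + 36.592 ≈ 40.538 cpm.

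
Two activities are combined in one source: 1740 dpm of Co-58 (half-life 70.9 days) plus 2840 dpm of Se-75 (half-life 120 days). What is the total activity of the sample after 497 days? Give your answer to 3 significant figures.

174 dpm

Co-58: 1740 × (1/2)^(497/70.9) = 1740 × (1/2)^7.0099 ≈ 13.501 dpm.
Se-75: 2840 × (1/2)^(497/120) = 2840 × (1/2)^4.1417 ≈ 160.9 dpm.
Total = 13.501 + 160.9 ≈ 174.4 dpm.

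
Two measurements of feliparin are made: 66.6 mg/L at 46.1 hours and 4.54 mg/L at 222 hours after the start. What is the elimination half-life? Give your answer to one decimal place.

45.4 hours

Over Δt = 222 − 46.1 = 175.9 hours, the level fell by a factor of 66.6/4.54 ≈ 14.67.
n = log₂(14.67) ≈ 3.8748 half-lives, so t½ = 175.9/3.8748 ≈ 45.396 hours.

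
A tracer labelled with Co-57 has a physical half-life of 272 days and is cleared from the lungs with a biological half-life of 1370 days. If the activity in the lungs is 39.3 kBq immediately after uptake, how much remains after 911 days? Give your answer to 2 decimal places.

2.43 kBq

1/t_eff = 1/t_phys + 1/t_biol = 1/272 + 1/1370 = 0.0044064 per day.
t_eff = 272 × 1370 / (272 + 1370) ≈ 226.94 days.
Remaining = 39.3 × (1/2)^(911/226.94) = 39.3 × (1/2)^4.0142 ≈ 2.4321 kBq.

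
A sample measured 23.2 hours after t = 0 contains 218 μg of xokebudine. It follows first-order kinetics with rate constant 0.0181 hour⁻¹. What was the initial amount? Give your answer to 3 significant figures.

t½ = ln 2 / λ = 0.69315 / 0.0181 ≈ 38.295 hours.
Number of half-lives elapsed: n = 23.2/38.295 ≈ 0.60582.
A₀ = A × 2^n = 218 × 2^0.60582 = 218 × 1.5218 ≈ 331.76 μg.

332 μg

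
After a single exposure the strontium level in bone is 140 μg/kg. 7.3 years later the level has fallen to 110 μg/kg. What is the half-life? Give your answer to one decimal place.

21.0 years

A/A₀ = 110/140 ≈ 0.78571.
n = log₂(1.2727) ≈ 0.34792 half-lives elapsed in 7.3 years.
t½ = 7.3/0.34792 ≈ 20.982 years.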